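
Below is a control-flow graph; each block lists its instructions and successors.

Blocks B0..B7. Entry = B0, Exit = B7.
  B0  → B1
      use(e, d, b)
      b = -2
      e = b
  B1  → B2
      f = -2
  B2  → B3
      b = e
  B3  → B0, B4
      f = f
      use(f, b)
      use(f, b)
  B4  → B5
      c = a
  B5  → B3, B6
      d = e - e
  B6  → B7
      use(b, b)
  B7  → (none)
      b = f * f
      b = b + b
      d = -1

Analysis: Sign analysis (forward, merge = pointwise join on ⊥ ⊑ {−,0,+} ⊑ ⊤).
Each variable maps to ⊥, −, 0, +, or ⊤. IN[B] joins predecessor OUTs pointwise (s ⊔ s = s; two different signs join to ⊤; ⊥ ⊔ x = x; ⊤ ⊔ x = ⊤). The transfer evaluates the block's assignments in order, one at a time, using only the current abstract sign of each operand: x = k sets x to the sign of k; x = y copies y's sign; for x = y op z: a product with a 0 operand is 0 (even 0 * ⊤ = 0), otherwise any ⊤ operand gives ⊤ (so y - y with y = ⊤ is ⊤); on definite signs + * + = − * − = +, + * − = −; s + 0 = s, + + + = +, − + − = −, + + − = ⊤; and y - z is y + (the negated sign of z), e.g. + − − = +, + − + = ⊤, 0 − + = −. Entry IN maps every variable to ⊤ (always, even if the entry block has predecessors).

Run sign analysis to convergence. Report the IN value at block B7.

Answer: {a: ⊤, b: -, c: ⊤, d: ⊤, e: -, f: -}

Derivation:
Fixpoint table:
  B0: | IN=(all ⊤) | OUT={b:-, e:-; rest ⊤}
  B1: | IN={b:-, e:-; rest ⊤} | OUT={b:-, e:-, f:-; rest ⊤}
  B2: | IN={b:-, e:-, f:-; rest ⊤} | OUT={b:-, e:-, f:-; rest ⊤}
  B3: | IN={b:-, e:-, f:-; rest ⊤} | OUT={b:-, e:-, f:-; rest ⊤}
  B4: | IN={b:-, e:-, f:-; rest ⊤} | OUT={b:-, e:-, f:-; rest ⊤}
  B5: | IN={b:-, e:-, f:-; rest ⊤} | OUT={b:-, e:-, f:-; rest ⊤}
  B6: | IN={b:-, e:-, f:-; rest ⊤} | OUT={b:-, e:-, f:-; rest ⊤}
  B7: | IN={b:-, e:-, f:-; rest ⊤} | OUT={b:+, d:-, e:-, f:-; rest ⊤}

Merge at B7: IN[B7] = OUT[B6] = {a: ⊤, b: -, c: ⊤, d: ⊤, e: -, f: -}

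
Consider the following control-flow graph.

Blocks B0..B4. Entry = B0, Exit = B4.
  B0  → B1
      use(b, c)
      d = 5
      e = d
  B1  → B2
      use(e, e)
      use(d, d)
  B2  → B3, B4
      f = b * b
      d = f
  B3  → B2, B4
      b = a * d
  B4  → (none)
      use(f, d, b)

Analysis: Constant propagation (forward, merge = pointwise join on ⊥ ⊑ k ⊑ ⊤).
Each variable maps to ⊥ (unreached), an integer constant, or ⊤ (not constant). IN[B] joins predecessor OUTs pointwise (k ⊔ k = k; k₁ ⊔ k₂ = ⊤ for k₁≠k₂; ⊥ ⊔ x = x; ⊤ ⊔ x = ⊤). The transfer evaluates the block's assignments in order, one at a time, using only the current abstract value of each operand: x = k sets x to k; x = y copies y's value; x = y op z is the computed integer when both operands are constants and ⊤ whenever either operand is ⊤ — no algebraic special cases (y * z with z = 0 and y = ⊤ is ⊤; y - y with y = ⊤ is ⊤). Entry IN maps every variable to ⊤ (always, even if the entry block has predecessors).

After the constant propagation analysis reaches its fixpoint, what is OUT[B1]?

Per-block solution:
  B0:   IN=(all ⊤)   OUT={d:5, e:5; rest ⊤}
  B1:   IN={d:5, e:5; rest ⊤}   OUT={d:5, e:5; rest ⊤}
  B2:   IN={e:5; rest ⊤}   OUT={e:5; rest ⊤}
  B3:   IN={e:5; rest ⊤}   OUT={e:5; rest ⊤}
  B4:   IN={e:5; rest ⊤}   OUT={e:5; rest ⊤}

Merge at B1: IN[B1] = OUT[B0] = {a: ⊤, b: ⊤, c: ⊤, d: 5, e: 5, f: ⊤}
Applying B1's transfer function to that IN value gives OUT[B1] (row B1 above).

Answer: {a: ⊤, b: ⊤, c: ⊤, d: 5, e: 5, f: ⊤}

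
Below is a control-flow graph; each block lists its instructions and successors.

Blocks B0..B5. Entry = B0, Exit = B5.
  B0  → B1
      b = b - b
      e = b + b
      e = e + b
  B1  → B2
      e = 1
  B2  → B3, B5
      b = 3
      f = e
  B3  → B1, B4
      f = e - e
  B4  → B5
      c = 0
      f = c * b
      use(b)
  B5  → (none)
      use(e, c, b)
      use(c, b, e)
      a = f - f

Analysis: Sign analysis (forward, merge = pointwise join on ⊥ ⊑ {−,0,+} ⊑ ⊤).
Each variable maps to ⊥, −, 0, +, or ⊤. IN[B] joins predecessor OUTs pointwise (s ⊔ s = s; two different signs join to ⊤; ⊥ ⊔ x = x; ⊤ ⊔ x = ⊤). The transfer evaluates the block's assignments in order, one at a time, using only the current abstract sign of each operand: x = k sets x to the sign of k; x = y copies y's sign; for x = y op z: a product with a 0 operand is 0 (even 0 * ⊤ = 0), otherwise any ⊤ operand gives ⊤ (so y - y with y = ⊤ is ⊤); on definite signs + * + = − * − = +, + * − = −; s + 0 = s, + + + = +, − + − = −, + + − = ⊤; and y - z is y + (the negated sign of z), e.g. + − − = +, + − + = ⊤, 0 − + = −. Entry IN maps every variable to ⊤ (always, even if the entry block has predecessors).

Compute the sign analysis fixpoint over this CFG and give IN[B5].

Answer: {a: ⊤, b: +, c: ⊤, d: ⊤, e: +, f: ⊤}

Trace:
Per-block solution:
  B0:  IN=(all ⊤)  OUT=(all ⊤)
  B1:  IN=(all ⊤)  OUT={e:+; rest ⊤}
  B2:  IN={e:+; rest ⊤}  OUT={b:+, e:+, f:+; rest ⊤}
  B3:  IN={b:+, e:+, f:+; rest ⊤}  OUT={b:+, e:+; rest ⊤}
  B4:  IN={b:+, e:+; rest ⊤}  OUT={b:+, c:0, e:+, f:0; rest ⊤}
  B5:  IN={b:+, e:+; rest ⊤}  OUT={b:+, e:+; rest ⊤}

Merge at B5: IN[B5] = OUT[B2] ⊔ OUT[B4] = {a: ⊤, b: +, c: ⊤, d: ⊤, e: +, f: ⊤}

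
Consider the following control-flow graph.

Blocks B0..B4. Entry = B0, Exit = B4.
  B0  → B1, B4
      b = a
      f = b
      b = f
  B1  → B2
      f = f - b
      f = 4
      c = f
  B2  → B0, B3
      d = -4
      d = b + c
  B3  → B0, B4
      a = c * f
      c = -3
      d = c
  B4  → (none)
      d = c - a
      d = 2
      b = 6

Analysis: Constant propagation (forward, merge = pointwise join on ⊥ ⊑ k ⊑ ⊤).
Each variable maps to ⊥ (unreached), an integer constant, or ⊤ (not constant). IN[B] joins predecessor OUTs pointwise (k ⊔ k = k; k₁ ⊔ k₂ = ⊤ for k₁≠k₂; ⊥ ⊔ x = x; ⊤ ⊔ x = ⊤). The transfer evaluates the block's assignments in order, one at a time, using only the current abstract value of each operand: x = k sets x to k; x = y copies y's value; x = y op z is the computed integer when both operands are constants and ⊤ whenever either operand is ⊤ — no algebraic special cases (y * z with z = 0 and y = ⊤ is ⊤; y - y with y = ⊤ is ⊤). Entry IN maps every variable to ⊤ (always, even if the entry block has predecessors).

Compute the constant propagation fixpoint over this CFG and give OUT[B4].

Answer: {a: ⊤, b: 6, c: ⊤, d: 2, e: ⊤, f: ⊤}

Working:
Fixpoint table:
  B0:  IN=(all ⊤)  OUT=(all ⊤)
  B1:  IN=(all ⊤)  OUT={c:4, f:4; rest ⊤}
  B2:  IN={c:4, f:4; rest ⊤}  OUT={c:4, f:4; rest ⊤}
  B3:  IN={c:4, f:4; rest ⊤}  OUT={a:16, c:-3, d:-3, f:4; rest ⊤}
  B4:  IN=(all ⊤)  OUT={b:6, d:2; rest ⊤}

Merge at B4: IN[B4] = OUT[B0] ⊔ OUT[B3] = {a: ⊤, b: ⊤, c: ⊤, d: ⊤, e: ⊤, f: ⊤}
Applying B4's transfer function to that IN value gives OUT[B4] (row B4 above).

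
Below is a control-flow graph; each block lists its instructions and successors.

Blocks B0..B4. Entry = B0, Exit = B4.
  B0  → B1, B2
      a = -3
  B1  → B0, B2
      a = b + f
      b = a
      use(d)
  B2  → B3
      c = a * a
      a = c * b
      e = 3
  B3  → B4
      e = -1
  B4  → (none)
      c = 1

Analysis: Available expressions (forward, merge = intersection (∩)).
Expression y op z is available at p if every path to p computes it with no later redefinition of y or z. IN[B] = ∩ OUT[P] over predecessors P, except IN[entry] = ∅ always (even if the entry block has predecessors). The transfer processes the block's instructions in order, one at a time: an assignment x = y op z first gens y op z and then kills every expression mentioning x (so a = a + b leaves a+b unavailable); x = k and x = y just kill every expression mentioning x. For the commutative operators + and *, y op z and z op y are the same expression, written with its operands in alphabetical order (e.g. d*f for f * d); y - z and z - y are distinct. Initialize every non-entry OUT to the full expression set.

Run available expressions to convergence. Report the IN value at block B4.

Answer: {b*c}

Trace:
Per-block solution:
  B0: | IN={} | OUT={}
  B1: | IN={} | OUT={}
  B2: | IN={} | OUT={b*c}
  B3: | IN={b*c} | OUT={b*c}
  B4: | IN={b*c} | OUT={}

Merge at B4: IN[B4] = OUT[B3] = {b*c}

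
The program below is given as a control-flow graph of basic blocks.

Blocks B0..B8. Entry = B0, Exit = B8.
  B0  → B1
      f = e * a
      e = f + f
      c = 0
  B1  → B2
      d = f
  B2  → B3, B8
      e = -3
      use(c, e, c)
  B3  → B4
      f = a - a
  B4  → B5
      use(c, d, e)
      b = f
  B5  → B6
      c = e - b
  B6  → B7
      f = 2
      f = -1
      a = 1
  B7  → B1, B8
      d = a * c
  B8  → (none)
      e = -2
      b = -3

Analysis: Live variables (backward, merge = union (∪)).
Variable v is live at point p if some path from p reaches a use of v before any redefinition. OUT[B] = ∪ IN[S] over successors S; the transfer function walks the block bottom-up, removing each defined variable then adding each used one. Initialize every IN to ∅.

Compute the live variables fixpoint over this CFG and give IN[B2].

Converged values:
  B0:  IN={a, e}  OUT={a, c, f}
  B1:  IN={a, c, f}  OUT={a, c, d}
  B2:  IN={a, c, d}  OUT={a, c, d, e}
  B3:  IN={a, c, d, e}  OUT={c, d, e, f}
  B4:  IN={c, d, e, f}  OUT={b, e}
  B5:  IN={b, e}  OUT={c}
  B6:  IN={c}  OUT={a, c, f}
  B7:  IN={a, c, f}  OUT={a, c, f}
  B8:  IN={}  OUT={}

Merge at B2: OUT[B2] = IN[B3] ⊔ IN[B8] = {a, c, d, e}
Applying B2's transfer function to that OUT value gives IN[B2] (row B2 above).

Answer: {a, c, d}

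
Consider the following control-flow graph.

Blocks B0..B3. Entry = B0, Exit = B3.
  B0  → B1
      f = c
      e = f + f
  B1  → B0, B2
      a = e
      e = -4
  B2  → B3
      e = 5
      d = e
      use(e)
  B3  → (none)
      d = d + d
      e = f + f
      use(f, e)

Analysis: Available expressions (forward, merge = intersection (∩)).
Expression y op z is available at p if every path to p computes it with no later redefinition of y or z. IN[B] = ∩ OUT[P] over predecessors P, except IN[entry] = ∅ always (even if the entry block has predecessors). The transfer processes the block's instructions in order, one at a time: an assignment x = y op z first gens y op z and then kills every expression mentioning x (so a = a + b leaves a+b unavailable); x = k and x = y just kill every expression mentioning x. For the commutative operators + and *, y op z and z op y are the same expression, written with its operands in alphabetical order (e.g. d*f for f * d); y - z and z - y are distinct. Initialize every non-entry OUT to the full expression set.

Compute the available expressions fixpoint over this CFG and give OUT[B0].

Answer: {f+f}

Working:
Converged values:
  B0: | IN={} | OUT={f+f}
  B1: | IN={f+f} | OUT={f+f}
  B2: | IN={f+f} | OUT={f+f}
  B3: | IN={f+f} | OUT={f+f}

Merge at B0 (entry node, so the boundary value {} is joined with the incoming edge(s)): IN[B0] = {} ∩ OUT[B1] = {}
Applying B0's transfer function to that IN value gives OUT[B0] (row B0 above).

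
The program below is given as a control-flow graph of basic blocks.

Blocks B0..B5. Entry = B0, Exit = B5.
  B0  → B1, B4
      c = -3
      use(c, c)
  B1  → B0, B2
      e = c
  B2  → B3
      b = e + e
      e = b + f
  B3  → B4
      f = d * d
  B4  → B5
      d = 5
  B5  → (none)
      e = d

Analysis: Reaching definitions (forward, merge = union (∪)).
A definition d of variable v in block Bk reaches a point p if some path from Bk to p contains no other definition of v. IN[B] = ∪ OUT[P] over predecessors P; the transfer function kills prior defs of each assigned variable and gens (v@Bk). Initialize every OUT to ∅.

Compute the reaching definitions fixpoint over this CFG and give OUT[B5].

Answer: {b@B2, c@B0, d@B4, e@B5, f@B3}

Derivation:
Fixpoint table:
  B0: | IN={c@B0, e@B1} | OUT={c@B0, e@B1}
  B1: | IN={c@B0, e@B1} | OUT={c@B0, e@B1}
  B2: | IN={c@B0, e@B1} | OUT={b@B2, c@B0, e@B2}
  B3: | IN={b@B2, c@B0, e@B2} | OUT={b@B2, c@B0, e@B2, f@B3}
  B4: | IN={b@B2, c@B0, e@B1, e@B2, f@B3} | OUT={b@B2, c@B0, d@B4, e@B1, e@B2, f@B3}
  B5: | IN={b@B2, c@B0, d@B4, e@B1, e@B2, f@B3} | OUT={b@B2, c@B0, d@B4, e@B5, f@B3}

Merge at B5: IN[B5] = OUT[B4] = {b@B2, c@B0, d@B4, e@B1, e@B2, f@B3}
Applying B5's transfer function to that IN value gives OUT[B5] (row B5 above).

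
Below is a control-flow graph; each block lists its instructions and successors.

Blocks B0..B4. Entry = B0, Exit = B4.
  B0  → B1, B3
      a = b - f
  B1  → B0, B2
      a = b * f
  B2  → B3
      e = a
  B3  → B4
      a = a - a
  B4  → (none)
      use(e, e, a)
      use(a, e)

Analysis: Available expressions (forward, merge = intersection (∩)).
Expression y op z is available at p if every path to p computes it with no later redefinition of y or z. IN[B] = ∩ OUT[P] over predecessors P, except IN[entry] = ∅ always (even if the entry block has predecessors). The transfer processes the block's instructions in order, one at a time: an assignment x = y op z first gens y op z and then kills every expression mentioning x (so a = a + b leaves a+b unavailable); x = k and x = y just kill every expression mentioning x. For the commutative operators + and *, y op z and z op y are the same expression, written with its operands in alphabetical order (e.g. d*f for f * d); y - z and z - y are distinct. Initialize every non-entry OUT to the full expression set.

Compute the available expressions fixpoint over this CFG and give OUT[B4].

Per-block solution:
  B0: | IN={} | OUT={b-f}
  B1: | IN={b-f} | OUT={b*f, b-f}
  B2: | IN={b*f, b-f} | OUT={b*f, b-f}
  B3: | IN={b-f} | OUT={b-f}
  B4: | IN={b-f} | OUT={b-f}

Merge at B4: IN[B4] = OUT[B3] = {b-f}
Applying B4's transfer function to that IN value gives OUT[B4] (row B4 above).

Answer: {b-f}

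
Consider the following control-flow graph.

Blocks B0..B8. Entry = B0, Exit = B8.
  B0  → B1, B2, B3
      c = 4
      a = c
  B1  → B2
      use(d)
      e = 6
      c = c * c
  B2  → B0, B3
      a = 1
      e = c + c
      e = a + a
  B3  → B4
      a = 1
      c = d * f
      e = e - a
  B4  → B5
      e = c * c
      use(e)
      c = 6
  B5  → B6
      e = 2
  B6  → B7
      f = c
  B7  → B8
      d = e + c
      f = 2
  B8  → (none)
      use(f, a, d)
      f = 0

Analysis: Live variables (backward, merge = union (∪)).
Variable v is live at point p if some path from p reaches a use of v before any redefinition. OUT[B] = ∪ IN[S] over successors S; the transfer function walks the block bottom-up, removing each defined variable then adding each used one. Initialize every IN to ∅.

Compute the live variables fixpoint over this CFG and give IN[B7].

Per-block solution:
  B0:  IN={d, e, f}  OUT={c, d, e, f}
  B1:  IN={c, d, f}  OUT={c, d, f}
  B2:  IN={c, d, f}  OUT={d, e, f}
  B3:  IN={d, e, f}  OUT={a, c}
  B4:  IN={a, c}  OUT={a, c}
  B5:  IN={a, c}  OUT={a, c, e}
  B6:  IN={a, c, e}  OUT={a, c, e}
  B7:  IN={a, c, e}  OUT={a, d, f}
  B8:  IN={a, d, f}  OUT={}

Merge at B7: OUT[B7] = IN[B8] = {a, d, f}
Applying B7's transfer function to that OUT value gives IN[B7] (row B7 above).

Answer: {a, c, e}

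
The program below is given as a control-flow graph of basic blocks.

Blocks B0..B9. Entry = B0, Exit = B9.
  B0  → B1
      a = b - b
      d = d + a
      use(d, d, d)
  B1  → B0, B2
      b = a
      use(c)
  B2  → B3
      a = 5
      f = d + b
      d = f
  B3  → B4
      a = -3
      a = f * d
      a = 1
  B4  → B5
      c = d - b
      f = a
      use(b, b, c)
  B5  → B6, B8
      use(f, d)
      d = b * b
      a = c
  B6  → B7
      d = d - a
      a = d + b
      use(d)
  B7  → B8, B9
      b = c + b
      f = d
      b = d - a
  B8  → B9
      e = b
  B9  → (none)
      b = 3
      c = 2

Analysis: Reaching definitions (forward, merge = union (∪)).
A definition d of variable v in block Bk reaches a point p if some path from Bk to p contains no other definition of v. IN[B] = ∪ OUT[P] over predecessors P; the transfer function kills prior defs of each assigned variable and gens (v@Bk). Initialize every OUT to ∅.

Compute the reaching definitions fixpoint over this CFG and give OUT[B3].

Fixpoint table:
  B0: | IN={a@B0, b@B1, d@B0} | OUT={a@B0, b@B1, d@B0}
  B1: | IN={a@B0, b@B1, d@B0} | OUT={a@B0, b@B1, d@B0}
  B2: | IN={a@B0, b@B1, d@B0} | OUT={a@B2, b@B1, d@B2, f@B2}
  B3: | IN={a@B2, b@B1, d@B2, f@B2} | OUT={a@B3, b@B1, d@B2, f@B2}
  B4: | IN={a@B3, b@B1, d@B2, f@B2} | OUT={a@B3, b@B1, c@B4, d@B2, f@B4}
  B5: | IN={a@B3, b@B1, c@B4, d@B2, f@B4} | OUT={a@B5, b@B1, c@B4, d@B5, f@B4}
  B6: | IN={a@B5, b@B1, c@B4, d@B5, f@B4} | OUT={a@B6, b@B1, c@B4, d@B6, f@B4}
  B7: | IN={a@B6, b@B1, c@B4, d@B6, f@B4} | OUT={a@B6, b@B7, c@B4, d@B6, f@B7}
  B8: | IN={a@B5, a@B6, b@B1, b@B7, c@B4, d@B5, d@B6, f@B4, f@B7} | OUT={a@B5, a@B6, b@B1, b@B7, c@B4, d@B5, d@B6, e@B8, f@B4, f@B7}
  B9: | IN={a@B5, a@B6, b@B1, b@B7, c@B4, d@B5, d@B6, e@B8, f@B4, f@B7} | OUT={a@B5, a@B6, b@B9, c@B9, d@B5, d@B6, e@B8, f@B4, f@B7}

Merge at B3: IN[B3] = OUT[B2] = {a@B2, b@B1, d@B2, f@B2}
Applying B3's transfer function to that IN value gives OUT[B3] (row B3 above).

Answer: {a@B3, b@B1, d@B2, f@B2}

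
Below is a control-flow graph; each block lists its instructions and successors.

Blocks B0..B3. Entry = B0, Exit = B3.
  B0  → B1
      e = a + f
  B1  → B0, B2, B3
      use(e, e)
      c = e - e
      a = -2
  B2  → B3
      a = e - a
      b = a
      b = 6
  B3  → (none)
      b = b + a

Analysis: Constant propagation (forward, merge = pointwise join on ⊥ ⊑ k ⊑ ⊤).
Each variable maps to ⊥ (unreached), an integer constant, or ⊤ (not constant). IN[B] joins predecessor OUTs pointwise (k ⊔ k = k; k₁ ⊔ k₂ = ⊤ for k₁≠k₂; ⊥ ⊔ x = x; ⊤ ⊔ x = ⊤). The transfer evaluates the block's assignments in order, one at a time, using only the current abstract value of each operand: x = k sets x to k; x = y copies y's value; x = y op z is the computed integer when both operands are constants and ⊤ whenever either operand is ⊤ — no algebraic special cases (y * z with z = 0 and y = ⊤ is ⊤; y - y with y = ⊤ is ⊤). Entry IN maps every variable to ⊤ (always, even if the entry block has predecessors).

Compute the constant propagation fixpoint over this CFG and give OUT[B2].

Answer: {a: ⊤, b: 6, c: ⊤, d: ⊤, e: ⊤, f: ⊤}

Derivation:
Fixpoint table:
  B0:  IN=(all ⊤)  OUT=(all ⊤)
  B1:  IN=(all ⊤)  OUT={a:-2; rest ⊤}
  B2:  IN={a:-2; rest ⊤}  OUT={b:6; rest ⊤}
  B3:  IN=(all ⊤)  OUT=(all ⊤)

Merge at B2: IN[B2] = OUT[B1] = {a: -2, b: ⊤, c: ⊤, d: ⊤, e: ⊤, f: ⊤}
Applying B2's transfer function to that IN value gives OUT[B2] (row B2 above).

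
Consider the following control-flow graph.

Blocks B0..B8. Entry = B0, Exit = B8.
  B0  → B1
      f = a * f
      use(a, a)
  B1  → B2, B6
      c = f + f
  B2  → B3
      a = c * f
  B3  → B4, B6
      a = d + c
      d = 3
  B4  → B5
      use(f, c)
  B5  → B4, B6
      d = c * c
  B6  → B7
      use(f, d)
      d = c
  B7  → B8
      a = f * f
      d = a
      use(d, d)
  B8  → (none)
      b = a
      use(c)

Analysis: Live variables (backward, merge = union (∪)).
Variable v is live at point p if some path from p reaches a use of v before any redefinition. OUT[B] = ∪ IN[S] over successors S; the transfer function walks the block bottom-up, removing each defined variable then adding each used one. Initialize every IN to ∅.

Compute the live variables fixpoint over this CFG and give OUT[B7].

Fixpoint table:
  B0: | IN={a, d, f} | OUT={d, f}
  B1: | IN={d, f} | OUT={c, d, f}
  B2: | IN={c, d, f} | OUT={c, d, f}
  B3: | IN={c, d, f} | OUT={c, d, f}
  B4: | IN={c, f} | OUT={c, f}
  B5: | IN={c, f} | OUT={c, d, f}
  B6: | IN={c, d, f} | OUT={c, f}
  B7: | IN={c, f} | OUT={a, c}
  B8: | IN={a, c} | OUT={}

Merge at B7: OUT[B7] = IN[B8] = {a, c}

Answer: {a, c}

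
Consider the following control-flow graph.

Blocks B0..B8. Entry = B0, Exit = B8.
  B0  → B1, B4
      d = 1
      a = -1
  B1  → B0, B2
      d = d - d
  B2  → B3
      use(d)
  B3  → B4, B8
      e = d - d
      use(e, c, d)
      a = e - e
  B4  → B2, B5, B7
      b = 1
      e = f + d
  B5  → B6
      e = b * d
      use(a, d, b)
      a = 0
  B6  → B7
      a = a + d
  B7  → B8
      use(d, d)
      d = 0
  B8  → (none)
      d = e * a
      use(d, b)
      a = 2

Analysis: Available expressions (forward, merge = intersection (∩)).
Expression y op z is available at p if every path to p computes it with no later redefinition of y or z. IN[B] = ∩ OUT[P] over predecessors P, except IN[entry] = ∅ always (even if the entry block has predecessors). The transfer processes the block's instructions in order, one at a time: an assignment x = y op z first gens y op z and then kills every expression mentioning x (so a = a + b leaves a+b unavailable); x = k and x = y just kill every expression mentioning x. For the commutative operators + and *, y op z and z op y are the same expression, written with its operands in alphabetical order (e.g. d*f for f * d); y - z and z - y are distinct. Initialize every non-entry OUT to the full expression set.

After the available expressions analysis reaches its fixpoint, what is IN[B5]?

Per-block solution:
  B0: | IN={} | OUT={}
  B1: | IN={} | OUT={}
  B2: | IN={} | OUT={}
  B3: | IN={} | OUT={d-d, e-e}
  B4: | IN={} | OUT={d+f}
  B5: | IN={d+f} | OUT={b*d, d+f}
  B6: | IN={b*d, d+f} | OUT={b*d, d+f}
  B7: | IN={d+f} | OUT={}
  B8: | IN={} | OUT={}

Merge at B5: IN[B5] = OUT[B4] = {d+f}

Answer: {d+f}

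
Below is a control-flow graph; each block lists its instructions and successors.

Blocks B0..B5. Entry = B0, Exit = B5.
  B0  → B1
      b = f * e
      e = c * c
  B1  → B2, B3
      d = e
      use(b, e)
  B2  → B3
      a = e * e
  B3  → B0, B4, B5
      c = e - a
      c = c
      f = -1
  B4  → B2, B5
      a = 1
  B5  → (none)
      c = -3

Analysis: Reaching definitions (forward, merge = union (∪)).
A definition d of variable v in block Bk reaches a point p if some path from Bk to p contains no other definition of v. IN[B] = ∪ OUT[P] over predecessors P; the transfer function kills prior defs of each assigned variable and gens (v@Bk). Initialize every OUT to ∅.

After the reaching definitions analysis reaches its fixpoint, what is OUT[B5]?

Converged values:
  B0: | IN={a@B2, b@B0, c@B3, d@B1, e@B0, f@B3} | OUT={a@B2, b@B0, c@B3, d@B1, e@B0, f@B3}
  B1: | IN={a@B2, b@B0, c@B3, d@B1, e@B0, f@B3} | OUT={a@B2, b@B0, c@B3, d@B1, e@B0, f@B3}
  B2: | IN={a@B2, a@B4, b@B0, c@B3, d@B1, e@B0, f@B3} | OUT={a@B2, b@B0, c@B3, d@B1, e@B0, f@B3}
  B3: | IN={a@B2, b@B0, c@B3, d@B1, e@B0, f@B3} | OUT={a@B2, b@B0, c@B3, d@B1, e@B0, f@B3}
  B4: | IN={a@B2, b@B0, c@B3, d@B1, e@B0, f@B3} | OUT={a@B4, b@B0, c@B3, d@B1, e@B0, f@B3}
  B5: | IN={a@B2, a@B4, b@B0, c@B3, d@B1, e@B0, f@B3} | OUT={a@B2, a@B4, b@B0, c@B5, d@B1, e@B0, f@B3}

Merge at B5: IN[B5] = OUT[B3] ⊔ OUT[B4] = {a@B2, a@B4, b@B0, c@B3, d@B1, e@B0, f@B3}
Applying B5's transfer function to that IN value gives OUT[B5] (row B5 above).

Answer: {a@B2, a@B4, b@B0, c@B5, d@B1, e@B0, f@B3}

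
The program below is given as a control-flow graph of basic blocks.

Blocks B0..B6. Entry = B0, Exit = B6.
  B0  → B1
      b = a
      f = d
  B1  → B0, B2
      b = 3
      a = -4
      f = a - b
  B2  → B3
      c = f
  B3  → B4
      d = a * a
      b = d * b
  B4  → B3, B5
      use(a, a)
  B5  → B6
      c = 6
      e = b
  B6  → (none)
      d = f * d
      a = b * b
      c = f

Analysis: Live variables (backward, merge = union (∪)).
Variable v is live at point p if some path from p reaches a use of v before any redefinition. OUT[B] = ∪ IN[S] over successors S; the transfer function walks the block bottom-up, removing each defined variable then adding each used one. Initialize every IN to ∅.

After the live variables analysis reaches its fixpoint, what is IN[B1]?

Answer: {d}

Working:
Fixpoint table:
  B0:   IN={a, d}   OUT={d}
  B1:   IN={d}   OUT={a, b, d, f}
  B2:   IN={a, b, f}   OUT={a, b, f}
  B3:   IN={a, b, f}   OUT={a, b, d, f}
  B4:   IN={a, b, d, f}   OUT={a, b, d, f}
  B5:   IN={b, d, f}   OUT={b, d, f}
  B6:   IN={b, d, f}   OUT={}

Merge at B1: OUT[B1] = IN[B0] ⊔ IN[B2] = {a, b, d, f}
Applying B1's transfer function to that OUT value gives IN[B1] (row B1 above).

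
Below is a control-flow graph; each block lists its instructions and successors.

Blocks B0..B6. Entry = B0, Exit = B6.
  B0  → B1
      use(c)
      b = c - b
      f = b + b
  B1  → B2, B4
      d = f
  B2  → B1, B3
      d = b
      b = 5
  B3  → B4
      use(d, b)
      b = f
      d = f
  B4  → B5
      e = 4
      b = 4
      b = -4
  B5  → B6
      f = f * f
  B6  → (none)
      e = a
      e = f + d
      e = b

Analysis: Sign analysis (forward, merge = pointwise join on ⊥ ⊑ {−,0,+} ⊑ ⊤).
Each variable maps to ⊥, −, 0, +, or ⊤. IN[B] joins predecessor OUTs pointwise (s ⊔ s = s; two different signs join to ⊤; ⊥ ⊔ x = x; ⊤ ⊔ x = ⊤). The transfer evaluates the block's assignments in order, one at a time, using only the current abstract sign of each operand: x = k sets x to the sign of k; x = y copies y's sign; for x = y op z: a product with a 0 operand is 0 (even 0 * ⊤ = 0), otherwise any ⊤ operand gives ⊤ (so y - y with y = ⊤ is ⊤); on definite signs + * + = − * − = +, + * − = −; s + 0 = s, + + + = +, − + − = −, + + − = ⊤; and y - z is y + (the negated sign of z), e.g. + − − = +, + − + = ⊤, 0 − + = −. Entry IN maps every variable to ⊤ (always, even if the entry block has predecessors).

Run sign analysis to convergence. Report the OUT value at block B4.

Answer: {a: ⊤, b: -, c: ⊤, d: ⊤, e: +, f: ⊤}

Trace:
Fixpoint table:
  B0:  IN=(all ⊤)  OUT=(all ⊤)
  B1:  IN=(all ⊤)  OUT=(all ⊤)
  B2:  IN=(all ⊤)  OUT={b:+; rest ⊤}
  B3:  IN={b:+; rest ⊤}  OUT=(all ⊤)
  B4:  IN=(all ⊤)  OUT={b:-, e:+; rest ⊤}
  B5:  IN={b:-, e:+; rest ⊤}  OUT={b:-, e:+; rest ⊤}
  B6:  IN={b:-, e:+; rest ⊤}  OUT={b:-, e:-; rest ⊤}

Merge at B4: IN[B4] = OUT[B1] ⊔ OUT[B3] = {a: ⊤, b: ⊤, c: ⊤, d: ⊤, e: ⊤, f: ⊤}
Applying B4's transfer function to that IN value gives OUT[B4] (row B4 above).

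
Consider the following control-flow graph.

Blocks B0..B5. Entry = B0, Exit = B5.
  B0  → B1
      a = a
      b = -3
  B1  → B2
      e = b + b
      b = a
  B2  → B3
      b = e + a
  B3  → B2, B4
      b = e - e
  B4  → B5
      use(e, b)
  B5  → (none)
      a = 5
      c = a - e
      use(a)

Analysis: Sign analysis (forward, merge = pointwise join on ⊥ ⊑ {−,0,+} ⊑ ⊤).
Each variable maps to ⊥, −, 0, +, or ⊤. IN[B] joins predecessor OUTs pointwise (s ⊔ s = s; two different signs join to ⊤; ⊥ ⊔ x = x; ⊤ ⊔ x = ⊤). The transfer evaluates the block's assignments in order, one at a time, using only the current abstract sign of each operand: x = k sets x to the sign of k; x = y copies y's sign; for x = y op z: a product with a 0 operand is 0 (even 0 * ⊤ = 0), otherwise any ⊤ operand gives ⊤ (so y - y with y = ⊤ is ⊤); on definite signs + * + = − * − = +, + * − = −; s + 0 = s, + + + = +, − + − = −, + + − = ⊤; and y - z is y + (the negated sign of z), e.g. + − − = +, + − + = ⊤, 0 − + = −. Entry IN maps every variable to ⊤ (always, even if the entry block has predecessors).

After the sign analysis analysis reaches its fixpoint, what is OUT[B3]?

Converged values:
  B0:  IN=(all ⊤)  OUT={b:-; rest ⊤}
  B1:  IN={b:-; rest ⊤}  OUT={e:-; rest ⊤}
  B2:  IN={e:-; rest ⊤}  OUT={e:-; rest ⊤}
  B3:  IN={e:-; rest ⊤}  OUT={e:-; rest ⊤}
  B4:  IN={e:-; rest ⊤}  OUT={e:-; rest ⊤}
  B5:  IN={e:-; rest ⊤}  OUT={a:+, c:+, e:-; rest ⊤}

Merge at B3: IN[B3] = OUT[B2] = {a: ⊤, b: ⊤, c: ⊤, d: ⊤, e: -, f: ⊤}
Applying B3's transfer function to that IN value gives OUT[B3] (row B3 above).

Answer: {a: ⊤, b: ⊤, c: ⊤, d: ⊤, e: -, f: ⊤}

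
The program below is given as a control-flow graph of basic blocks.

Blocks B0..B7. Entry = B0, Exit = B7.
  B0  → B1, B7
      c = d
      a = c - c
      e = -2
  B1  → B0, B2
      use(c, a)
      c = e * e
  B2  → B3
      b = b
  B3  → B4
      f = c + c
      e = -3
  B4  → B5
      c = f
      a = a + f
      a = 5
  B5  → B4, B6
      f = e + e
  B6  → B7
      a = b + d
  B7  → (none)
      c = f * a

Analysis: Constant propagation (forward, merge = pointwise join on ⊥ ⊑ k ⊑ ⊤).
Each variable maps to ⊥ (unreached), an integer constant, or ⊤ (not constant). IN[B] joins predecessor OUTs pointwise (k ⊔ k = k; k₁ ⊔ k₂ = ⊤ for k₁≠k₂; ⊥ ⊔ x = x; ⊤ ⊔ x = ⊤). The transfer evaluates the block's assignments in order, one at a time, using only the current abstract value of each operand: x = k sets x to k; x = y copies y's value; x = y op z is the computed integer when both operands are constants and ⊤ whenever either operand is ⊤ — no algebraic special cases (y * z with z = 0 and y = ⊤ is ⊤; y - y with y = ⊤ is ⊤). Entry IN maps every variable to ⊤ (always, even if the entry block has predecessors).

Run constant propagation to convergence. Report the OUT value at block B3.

Per-block solution:
  B0:   IN=(all ⊤)   OUT={e:-2; rest ⊤}
  B1:   IN={e:-2; rest ⊤}   OUT={c:4, e:-2; rest ⊤}
  B2:   IN={c:4, e:-2; rest ⊤}   OUT={c:4, e:-2; rest ⊤}
  B3:   IN={c:4, e:-2; rest ⊤}   OUT={c:4, e:-3, f:8; rest ⊤}
  B4:   IN={e:-3; rest ⊤}   OUT={a:5, e:-3; rest ⊤}
  B5:   IN={a:5, e:-3; rest ⊤}   OUT={a:5, e:-3, f:-6; rest ⊤}
  B6:   IN={a:5, e:-3, f:-6; rest ⊤}   OUT={e:-3, f:-6; rest ⊤}
  B7:   IN=(all ⊤)   OUT=(all ⊤)

Merge at B3: IN[B3] = OUT[B2] = {a: ⊤, b: ⊤, c: 4, d: ⊤, e: -2, f: ⊤}
Applying B3's transfer function to that IN value gives OUT[B3] (row B3 above).

Answer: {a: ⊤, b: ⊤, c: 4, d: ⊤, e: -3, f: 8}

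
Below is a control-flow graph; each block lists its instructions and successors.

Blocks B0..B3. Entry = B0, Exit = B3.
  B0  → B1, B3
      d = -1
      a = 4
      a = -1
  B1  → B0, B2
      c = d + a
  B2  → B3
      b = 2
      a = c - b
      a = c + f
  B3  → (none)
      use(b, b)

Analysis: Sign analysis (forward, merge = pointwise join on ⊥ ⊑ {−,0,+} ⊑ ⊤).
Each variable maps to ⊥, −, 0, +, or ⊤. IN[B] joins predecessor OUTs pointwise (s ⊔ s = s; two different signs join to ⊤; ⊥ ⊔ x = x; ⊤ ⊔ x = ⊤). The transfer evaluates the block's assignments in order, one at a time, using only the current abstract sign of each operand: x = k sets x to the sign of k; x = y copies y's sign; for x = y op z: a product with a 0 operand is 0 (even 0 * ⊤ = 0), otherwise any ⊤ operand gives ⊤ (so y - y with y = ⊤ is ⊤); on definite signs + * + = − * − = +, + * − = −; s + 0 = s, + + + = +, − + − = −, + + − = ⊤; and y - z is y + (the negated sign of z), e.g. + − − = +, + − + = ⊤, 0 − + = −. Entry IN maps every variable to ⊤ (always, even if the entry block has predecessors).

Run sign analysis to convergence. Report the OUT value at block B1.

Answer: {a: -, b: ⊤, c: -, d: -, e: ⊤, f: ⊤}

Trace:
Per-block solution:
  B0: | IN=(all ⊤) | OUT={a:-, d:-; rest ⊤}
  B1: | IN={a:-, d:-; rest ⊤} | OUT={a:-, c:-, d:-; rest ⊤}
  B2: | IN={a:-, c:-, d:-; rest ⊤} | OUT={b:+, c:-, d:-; rest ⊤}
  B3: | IN={d:-; rest ⊤} | OUT={d:-; rest ⊤}

Merge at B1: IN[B1] = OUT[B0] = {a: -, b: ⊤, c: ⊤, d: -, e: ⊤, f: ⊤}
Applying B1's transfer function to that IN value gives OUT[B1] (row B1 above).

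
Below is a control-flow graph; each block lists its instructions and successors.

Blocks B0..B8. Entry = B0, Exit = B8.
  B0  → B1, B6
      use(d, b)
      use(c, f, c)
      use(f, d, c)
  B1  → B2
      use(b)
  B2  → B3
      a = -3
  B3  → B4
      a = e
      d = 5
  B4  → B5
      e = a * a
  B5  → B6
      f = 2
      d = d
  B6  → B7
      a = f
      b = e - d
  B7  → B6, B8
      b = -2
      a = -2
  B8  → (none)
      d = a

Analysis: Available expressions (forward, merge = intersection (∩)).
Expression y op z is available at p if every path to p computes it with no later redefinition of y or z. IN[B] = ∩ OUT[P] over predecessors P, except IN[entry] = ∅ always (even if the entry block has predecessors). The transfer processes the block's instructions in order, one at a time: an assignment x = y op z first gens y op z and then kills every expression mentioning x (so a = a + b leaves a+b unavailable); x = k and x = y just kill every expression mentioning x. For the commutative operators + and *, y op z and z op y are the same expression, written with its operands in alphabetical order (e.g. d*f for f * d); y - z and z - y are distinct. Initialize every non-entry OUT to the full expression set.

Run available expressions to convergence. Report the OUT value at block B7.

Answer: {e-d}

Working:
Converged values:
  B0:  IN={}  OUT={}
  B1:  IN={}  OUT={}
  B2:  IN={}  OUT={}
  B3:  IN={}  OUT={}
  B4:  IN={}  OUT={a*a}
  B5:  IN={a*a}  OUT={a*a}
  B6:  IN={}  OUT={e-d}
  B7:  IN={e-d}  OUT={e-d}
  B8:  IN={e-d}  OUT={}

Merge at B7: IN[B7] = OUT[B6] = {e-d}
Applying B7's transfer function to that IN value gives OUT[B7] (row B7 above).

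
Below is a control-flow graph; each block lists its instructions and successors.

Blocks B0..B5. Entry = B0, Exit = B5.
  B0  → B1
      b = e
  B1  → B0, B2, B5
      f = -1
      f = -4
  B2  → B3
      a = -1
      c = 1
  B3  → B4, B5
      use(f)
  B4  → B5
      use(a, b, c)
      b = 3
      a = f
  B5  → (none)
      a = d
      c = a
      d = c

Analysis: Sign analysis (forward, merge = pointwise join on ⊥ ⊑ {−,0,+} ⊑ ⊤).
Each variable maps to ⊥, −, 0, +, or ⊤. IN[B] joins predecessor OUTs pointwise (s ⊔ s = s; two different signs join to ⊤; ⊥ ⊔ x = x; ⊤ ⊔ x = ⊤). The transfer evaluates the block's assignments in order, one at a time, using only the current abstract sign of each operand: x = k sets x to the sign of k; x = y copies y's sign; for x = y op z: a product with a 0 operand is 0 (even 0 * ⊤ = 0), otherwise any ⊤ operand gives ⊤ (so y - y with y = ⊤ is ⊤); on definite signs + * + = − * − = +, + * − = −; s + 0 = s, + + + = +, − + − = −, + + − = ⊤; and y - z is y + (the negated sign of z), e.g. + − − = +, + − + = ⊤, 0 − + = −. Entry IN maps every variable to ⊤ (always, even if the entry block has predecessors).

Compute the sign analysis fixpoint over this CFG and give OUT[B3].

Answer: {a: -, b: ⊤, c: +, d: ⊤, e: ⊤, f: -}

Derivation:
Converged values:
  B0:  IN=(all ⊤)  OUT=(all ⊤)
  B1:  IN=(all ⊤)  OUT={f:-; rest ⊤}
  B2:  IN={f:-; rest ⊤}  OUT={a:-, c:+, f:-; rest ⊤}
  B3:  IN={a:-, c:+, f:-; rest ⊤}  OUT={a:-, c:+, f:-; rest ⊤}
  B4:  IN={a:-, c:+, f:-; rest ⊤}  OUT={a:-, b:+, c:+, f:-; rest ⊤}
  B5:  IN={f:-; rest ⊤}  OUT={f:-; rest ⊤}

Merge at B3: IN[B3] = OUT[B2] = {a: -, b: ⊤, c: +, d: ⊤, e: ⊤, f: -}
Applying B3's transfer function to that IN value gives OUT[B3] (row B3 above).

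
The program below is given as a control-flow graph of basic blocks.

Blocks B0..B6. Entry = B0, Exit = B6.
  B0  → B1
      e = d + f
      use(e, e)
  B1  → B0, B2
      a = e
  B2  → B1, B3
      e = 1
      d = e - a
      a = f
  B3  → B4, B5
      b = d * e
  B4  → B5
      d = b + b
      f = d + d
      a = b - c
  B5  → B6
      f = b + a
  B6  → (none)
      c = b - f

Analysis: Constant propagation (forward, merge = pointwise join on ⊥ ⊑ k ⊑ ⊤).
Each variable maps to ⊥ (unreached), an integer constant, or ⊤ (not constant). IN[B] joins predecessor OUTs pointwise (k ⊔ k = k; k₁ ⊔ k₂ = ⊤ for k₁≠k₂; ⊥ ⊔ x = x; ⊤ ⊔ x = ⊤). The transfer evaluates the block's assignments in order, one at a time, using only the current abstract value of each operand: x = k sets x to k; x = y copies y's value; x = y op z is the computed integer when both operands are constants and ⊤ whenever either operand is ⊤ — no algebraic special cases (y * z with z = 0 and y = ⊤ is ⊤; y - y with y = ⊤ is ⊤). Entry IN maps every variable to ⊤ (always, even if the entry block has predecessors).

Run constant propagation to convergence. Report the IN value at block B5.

Per-block solution:
  B0:   IN=(all ⊤)   OUT=(all ⊤)
  B1:   IN=(all ⊤)   OUT=(all ⊤)
  B2:   IN=(all ⊤)   OUT={e:1; rest ⊤}
  B3:   IN={e:1; rest ⊤}   OUT={e:1; rest ⊤}
  B4:   IN={e:1; rest ⊤}   OUT={e:1; rest ⊤}
  B5:   IN={e:1; rest ⊤}   OUT={e:1; rest ⊤}
  B6:   IN={e:1; rest ⊤}   OUT={e:1; rest ⊤}

Merge at B5: IN[B5] = OUT[B3] ⊔ OUT[B4] = {a: ⊤, b: ⊤, c: ⊤, d: ⊤, e: 1, f: ⊤}

Answer: {a: ⊤, b: ⊤, c: ⊤, d: ⊤, e: 1, f: ⊤}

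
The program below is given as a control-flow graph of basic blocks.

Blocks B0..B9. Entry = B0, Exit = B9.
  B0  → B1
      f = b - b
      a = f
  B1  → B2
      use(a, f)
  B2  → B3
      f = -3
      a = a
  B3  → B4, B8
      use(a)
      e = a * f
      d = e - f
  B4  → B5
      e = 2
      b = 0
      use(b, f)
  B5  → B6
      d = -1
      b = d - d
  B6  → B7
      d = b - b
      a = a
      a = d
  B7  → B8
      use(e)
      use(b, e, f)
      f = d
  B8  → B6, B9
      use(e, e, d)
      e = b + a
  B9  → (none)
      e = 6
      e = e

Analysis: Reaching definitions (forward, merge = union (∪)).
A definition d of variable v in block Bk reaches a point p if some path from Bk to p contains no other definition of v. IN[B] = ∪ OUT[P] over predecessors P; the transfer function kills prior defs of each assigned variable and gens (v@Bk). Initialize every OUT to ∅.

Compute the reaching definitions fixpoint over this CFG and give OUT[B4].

Per-block solution:
  B0:   IN={}   OUT={a@B0, f@B0}
  B1:   IN={a@B0, f@B0}   OUT={a@B0, f@B0}
  B2:   IN={a@B0, f@B0}   OUT={a@B2, f@B2}
  B3:   IN={a@B2, f@B2}   OUT={a@B2, d@B3, e@B3, f@B2}
  B4:   IN={a@B2, d@B3, e@B3, f@B2}   OUT={a@B2, b@B4, d@B3, e@B4, f@B2}
  B5:   IN={a@B2, b@B4, d@B3, e@B4, f@B2}   OUT={a@B2, b@B5, d@B5, e@B4, f@B2}
  B6:   IN={a@B2, a@B6, b@B5, d@B3, d@B5, d@B6, e@B4, e@B8, f@B2, f@B7}   OUT={a@B6, b@B5, d@B6, e@B4, e@B8, f@B2, f@B7}
  B7:   IN={a@B6, b@B5, d@B6, e@B4, e@B8, f@B2, f@B7}   OUT={a@B6, b@B5, d@B6, e@B4, e@B8, f@B7}
  B8:   IN={a@B2, a@B6, b@B5, d@B3, d@B6, e@B3, e@B4, e@B8, f@B2, f@B7}   OUT={a@B2, a@B6, b@B5, d@B3, d@B6, e@B8, f@B2, f@B7}
  B9:   IN={a@B2, a@B6, b@B5, d@B3, d@B6, e@B8, f@B2, f@B7}   OUT={a@B2, a@B6, b@B5, d@B3, d@B6, e@B9, f@B2, f@B7}

Merge at B4: IN[B4] = OUT[B3] = {a@B2, d@B3, e@B3, f@B2}
Applying B4's transfer function to that IN value gives OUT[B4] (row B4 above).

Answer: {a@B2, b@B4, d@B3, e@B4, f@B2}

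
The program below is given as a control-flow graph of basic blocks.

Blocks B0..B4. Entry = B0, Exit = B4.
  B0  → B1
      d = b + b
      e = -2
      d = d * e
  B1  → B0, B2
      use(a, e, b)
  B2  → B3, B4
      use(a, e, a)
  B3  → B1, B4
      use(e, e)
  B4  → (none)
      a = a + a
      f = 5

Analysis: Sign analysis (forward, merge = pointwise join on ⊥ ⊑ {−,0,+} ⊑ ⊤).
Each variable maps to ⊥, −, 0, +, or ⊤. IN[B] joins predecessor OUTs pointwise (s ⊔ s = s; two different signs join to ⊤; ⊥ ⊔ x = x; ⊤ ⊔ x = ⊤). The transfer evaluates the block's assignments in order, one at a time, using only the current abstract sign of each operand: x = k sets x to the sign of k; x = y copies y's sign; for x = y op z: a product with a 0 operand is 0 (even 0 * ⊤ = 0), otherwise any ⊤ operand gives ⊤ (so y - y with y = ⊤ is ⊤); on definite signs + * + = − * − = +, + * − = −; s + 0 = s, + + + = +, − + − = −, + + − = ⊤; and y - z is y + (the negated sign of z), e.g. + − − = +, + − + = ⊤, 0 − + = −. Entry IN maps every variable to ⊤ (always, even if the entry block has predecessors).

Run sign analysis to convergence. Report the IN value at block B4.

Per-block solution:
  B0: | IN=(all ⊤) | OUT={e:-; rest ⊤}
  B1: | IN={e:-; rest ⊤} | OUT={e:-; rest ⊤}
  B2: | IN={e:-; rest ⊤} | OUT={e:-; rest ⊤}
  B3: | IN={e:-; rest ⊤} | OUT={e:-; rest ⊤}
  B4: | IN={e:-; rest ⊤} | OUT={e:-, f:+; rest ⊤}

Merge at B4: IN[B4] = OUT[B2] ⊔ OUT[B3] = {a: ⊤, b: ⊤, c: ⊤, d: ⊤, e: -, f: ⊤}

Answer: {a: ⊤, b: ⊤, c: ⊤, d: ⊤, e: -, f: ⊤}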